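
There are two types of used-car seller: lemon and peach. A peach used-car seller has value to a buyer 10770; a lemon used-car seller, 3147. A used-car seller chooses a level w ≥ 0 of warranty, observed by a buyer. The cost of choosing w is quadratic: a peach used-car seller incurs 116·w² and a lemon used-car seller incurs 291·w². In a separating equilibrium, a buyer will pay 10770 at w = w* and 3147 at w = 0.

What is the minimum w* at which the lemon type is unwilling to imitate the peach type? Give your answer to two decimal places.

5.12

The lemon type at w = 0 receives 3147; imitating at w* yields 10770 − 291·w*².
Indifference: 3147 = 10770 − 291·w*², so w*² = (10770 − 3147) / 291 ≈ 26.1959.
w* = √26.1959 ≈ 5.12.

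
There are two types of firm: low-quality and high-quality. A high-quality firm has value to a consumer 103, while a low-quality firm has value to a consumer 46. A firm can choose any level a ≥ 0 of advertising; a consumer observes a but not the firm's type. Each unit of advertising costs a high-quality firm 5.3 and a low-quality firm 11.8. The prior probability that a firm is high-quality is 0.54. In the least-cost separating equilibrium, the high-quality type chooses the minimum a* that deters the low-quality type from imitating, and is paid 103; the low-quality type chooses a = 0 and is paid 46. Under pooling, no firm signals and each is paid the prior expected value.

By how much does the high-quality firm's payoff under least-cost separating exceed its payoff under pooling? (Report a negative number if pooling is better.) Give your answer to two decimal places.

Least-cost separating signal: a* solves 46 = 103 − 11.8·a*, so a* = (103 − 46)/11.8 ≈ 4.8305.
High-quality type's separating payoff: 103 − 5.3 × a* = 103 − 5.3 × (103 − 46)/11.8 = 103 − 302.1/11.8 ≈ 77.3983.
Pooling payoff: 0.54 × 103 + 0.46 × 46 = 76.78.
Difference: 77.3983 − 76.78 = 0.6183, i.e. 0.62 to two decimal places.
The high-quality type prefers to separate.

0.62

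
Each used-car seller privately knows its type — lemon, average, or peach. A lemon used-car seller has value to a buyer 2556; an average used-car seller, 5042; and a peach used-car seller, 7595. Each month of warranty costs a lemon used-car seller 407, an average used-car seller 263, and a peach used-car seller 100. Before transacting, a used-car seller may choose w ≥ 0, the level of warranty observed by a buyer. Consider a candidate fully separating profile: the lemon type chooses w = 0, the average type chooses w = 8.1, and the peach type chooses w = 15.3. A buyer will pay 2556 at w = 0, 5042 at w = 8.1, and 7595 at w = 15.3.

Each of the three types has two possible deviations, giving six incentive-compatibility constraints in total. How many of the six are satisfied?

5

Average (own payoff 5042 − 263×8.1 = 2911.7): to w=0 gives 2556 → no gain ✓; to w=15.3 gives 7595 − 263×15.3 = 3571.1 → profitable ✗.
Lemon (own payoff 2556): to w=8.1 gives 5042 − 407×8.1 = 1745.3 → no gain ✓; to w=15.3 gives 7595 − 407×15.3 = 1367.9 → no gain ✓.
Peach (own payoff 7595 − 100×15.3 = 6065): to w=0 gives 2556 → no gain ✓; to w=8.1 gives 5042 − 100×8.1 = 4232 → no gain ✓.
5 of the 6 constraints hold; not an equilibrium.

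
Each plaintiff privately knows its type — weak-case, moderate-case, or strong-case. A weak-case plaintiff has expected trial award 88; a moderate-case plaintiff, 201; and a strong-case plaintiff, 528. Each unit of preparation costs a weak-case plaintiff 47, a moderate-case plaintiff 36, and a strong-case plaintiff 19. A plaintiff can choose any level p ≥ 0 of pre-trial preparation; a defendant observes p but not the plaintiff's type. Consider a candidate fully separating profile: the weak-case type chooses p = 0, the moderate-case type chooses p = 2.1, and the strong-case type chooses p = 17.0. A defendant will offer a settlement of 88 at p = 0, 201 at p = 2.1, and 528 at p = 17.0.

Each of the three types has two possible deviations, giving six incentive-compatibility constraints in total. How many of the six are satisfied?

5

Moderate-case (own payoff 201 − 36×2.1 = 125.4): to p=0 gives 88 → no gain ✓; to p=17.0 gives 528 − 36×17.0 = -84 → no gain ✓.
Strong-case (own payoff 528 − 19×17.0 = 205): to p=0 gives 88 → no gain ✓; to p=2.1 gives 201 − 19×2.1 = 161.1 → no gain ✓.
Weak-case (own payoff 88): to p=2.1 gives 201 − 47×2.1 = 102.3 → profitable ✗; to p=17.0 gives 528 − 47×17.0 = -271 → no gain ✓.
5 of the 6 constraints hold; not an equilibrium.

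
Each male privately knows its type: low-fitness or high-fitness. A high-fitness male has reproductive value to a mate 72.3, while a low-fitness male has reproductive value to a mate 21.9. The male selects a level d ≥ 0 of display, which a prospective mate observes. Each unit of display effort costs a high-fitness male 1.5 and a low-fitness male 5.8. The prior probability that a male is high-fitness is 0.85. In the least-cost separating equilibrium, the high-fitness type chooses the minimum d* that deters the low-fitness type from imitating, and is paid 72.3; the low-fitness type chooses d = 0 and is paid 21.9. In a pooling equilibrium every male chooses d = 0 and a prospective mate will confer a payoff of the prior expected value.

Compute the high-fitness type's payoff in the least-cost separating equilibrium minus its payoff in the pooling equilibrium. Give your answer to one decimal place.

-5.5

Least-cost separating signal: d* solves 21.9 = 72.3 − 5.8·d*, so d* = (72.3 − 21.9)/5.8 ≈ 8.6897.
High-fitness type's separating payoff: 72.3 − 1.5 × d* = 72.3 − 1.5 × (72.3 − 21.9)/5.8 = 72.3 − 75.6/5.8 ≈ 59.266.
Pooling payoff: 0.85 × 72.3 + 0.15 × 21.9 = 64.74.
Difference: 59.266 − 64.74 = -5.474, i.e. -5.5 to one decimal place.
The high-fitness type would prefer the pooling outcome.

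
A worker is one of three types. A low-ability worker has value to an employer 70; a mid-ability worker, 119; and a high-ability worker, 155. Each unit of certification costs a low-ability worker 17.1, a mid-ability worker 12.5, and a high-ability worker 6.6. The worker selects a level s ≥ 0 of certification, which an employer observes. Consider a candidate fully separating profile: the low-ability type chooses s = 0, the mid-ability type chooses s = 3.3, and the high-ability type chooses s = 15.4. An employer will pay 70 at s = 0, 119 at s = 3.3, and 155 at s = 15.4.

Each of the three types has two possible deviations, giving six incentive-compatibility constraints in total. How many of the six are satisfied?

4

Mid-ability (own payoff 119 − 12.5×3.3 = 77.75): to s=0 gives 70 → no gain ✓; to s=15.4 gives 155 − 12.5×15.4 = -37.5 → no gain ✓.
High-ability (own payoff 155 − 6.6×15.4 = 53.36): to s=0 gives 70 → profitable ✗; to s=3.3 gives 119 − 6.6×3.3 = 97.22 → profitable ✗.
Low-ability (own payoff 70): to s=3.3 gives 119 − 17.1×3.3 = 62.57 → no gain ✓; to s=15.4 gives 155 − 17.1×15.4 = -108.34 → no gain ✓.
4 of the 6 constraints hold; not an equilibrium.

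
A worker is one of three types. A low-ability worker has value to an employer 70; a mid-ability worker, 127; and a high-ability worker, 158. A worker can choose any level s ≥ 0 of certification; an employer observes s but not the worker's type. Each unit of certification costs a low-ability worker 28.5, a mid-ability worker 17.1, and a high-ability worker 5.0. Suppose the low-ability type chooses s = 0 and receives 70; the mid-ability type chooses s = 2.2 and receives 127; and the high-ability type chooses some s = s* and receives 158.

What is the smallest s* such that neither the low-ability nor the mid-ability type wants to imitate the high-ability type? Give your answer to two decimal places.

4.01

Low-ability type (on-path payoff 70) won't mimic when 70 ≥ 158 − 28.5·s*, i.e. s* ≥ 3.09.
Mid-ability type (on-path payoff 127 − 17.1×2.2 = 89.38) won't mimic when 89.38 ≥ 158 − 17.1·s*, i.e. s* ≥ 4.01.
Both must hold, so s* = max(3.09, 4.01) = 4.01. The mid-ability type's constraint binds.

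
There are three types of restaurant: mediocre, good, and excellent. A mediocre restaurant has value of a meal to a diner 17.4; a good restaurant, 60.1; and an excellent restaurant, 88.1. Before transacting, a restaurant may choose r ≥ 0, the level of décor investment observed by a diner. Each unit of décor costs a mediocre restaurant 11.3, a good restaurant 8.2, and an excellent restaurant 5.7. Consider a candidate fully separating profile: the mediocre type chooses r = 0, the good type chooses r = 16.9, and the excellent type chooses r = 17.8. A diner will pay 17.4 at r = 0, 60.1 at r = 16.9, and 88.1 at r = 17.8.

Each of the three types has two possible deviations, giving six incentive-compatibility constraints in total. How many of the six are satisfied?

3

Good (own payoff 60.1 − 8.2×16.9 = -78.48): to r=0 gives 17.4 → profitable ✗; to r=17.8 gives 88.1 − 8.2×17.8 = -57.86 → profitable ✗.
Excellent (own payoff 88.1 − 5.7×17.8 = -13.36): to r=0 gives 17.4 → profitable ✗; to r=16.9 gives 60.1 − 5.7×16.9 = -36.23 → no gain ✓.
Mediocre (own payoff 17.4): to r=16.9 gives 60.1 − 11.3×16.9 = -130.87 → no gain ✓; to r=17.8 gives 88.1 − 11.3×17.8 = -113.04 → no gain ✓.
3 of the 6 constraints hold; not an equilibrium.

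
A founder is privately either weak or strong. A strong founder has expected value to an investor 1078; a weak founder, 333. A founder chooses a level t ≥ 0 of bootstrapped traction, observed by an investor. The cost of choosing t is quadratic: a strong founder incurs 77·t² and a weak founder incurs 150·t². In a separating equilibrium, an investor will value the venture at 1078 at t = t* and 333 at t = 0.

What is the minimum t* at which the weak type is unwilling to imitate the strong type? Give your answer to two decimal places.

2.23

The weak type at t = 0 receives 333; imitating at t* yields 1078 − 150·t*².
Indifference: 333 = 1078 − 150·t*², so t*² = (1078 − 333) / 150 ≈ 4.9667.
t* = √4.9667 ≈ 2.23.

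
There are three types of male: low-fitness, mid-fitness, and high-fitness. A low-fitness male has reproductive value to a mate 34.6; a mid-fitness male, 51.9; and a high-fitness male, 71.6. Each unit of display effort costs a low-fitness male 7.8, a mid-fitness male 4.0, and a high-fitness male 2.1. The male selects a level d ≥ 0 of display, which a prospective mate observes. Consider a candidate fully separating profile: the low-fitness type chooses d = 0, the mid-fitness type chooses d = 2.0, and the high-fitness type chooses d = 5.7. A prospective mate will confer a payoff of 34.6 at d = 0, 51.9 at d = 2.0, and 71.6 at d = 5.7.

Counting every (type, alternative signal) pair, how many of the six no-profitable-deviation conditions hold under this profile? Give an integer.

Mid-fitness (own payoff 51.9 − 4.0×2.0 = 43.9): to d=0 gives 34.6 → no gain ✓; to d=5.7 gives 71.6 − 4.0×5.7 = 48.8 → profitable ✗.
High-fitness (own payoff 71.6 − 2.1×5.7 = 59.63): to d=0 gives 34.6 → no gain ✓; to d=2.0 gives 51.9 − 2.1×2.0 = 47.7 → no gain ✓.
Low-fitness (own payoff 34.6): to d=2.0 gives 51.9 − 7.8×2.0 = 36.3 → profitable ✗; to d=5.7 gives 71.6 − 7.8×5.7 = 27.14 → no gain ✓.
4 of the 6 constraints hold; not an equilibrium.

4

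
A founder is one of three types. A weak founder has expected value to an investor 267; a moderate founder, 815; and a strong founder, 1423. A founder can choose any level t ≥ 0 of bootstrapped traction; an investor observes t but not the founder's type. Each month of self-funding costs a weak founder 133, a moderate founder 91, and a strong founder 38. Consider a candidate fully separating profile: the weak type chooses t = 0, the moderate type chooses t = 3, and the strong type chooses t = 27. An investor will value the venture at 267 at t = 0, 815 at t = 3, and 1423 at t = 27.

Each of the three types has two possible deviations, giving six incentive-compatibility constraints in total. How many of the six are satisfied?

Weak (own payoff 267): to t=3 gives 815 − 133×3 = 416 → profitable ✗; to t=27 gives 1423 − 133×27 = -2168 → no gain ✓.
Strong (own payoff 1423 − 38×27 = 397): to t=0 gives 267 → no gain ✓; to t=3 gives 815 − 38×3 = 701 → profitable ✗.
Moderate (own payoff 815 − 91×3 = 542): to t=0 gives 267 → no gain ✓; to t=27 gives 1423 − 91×27 = -1034 → no gain ✓.
4 of the 6 constraints hold; not an equilibrium.

4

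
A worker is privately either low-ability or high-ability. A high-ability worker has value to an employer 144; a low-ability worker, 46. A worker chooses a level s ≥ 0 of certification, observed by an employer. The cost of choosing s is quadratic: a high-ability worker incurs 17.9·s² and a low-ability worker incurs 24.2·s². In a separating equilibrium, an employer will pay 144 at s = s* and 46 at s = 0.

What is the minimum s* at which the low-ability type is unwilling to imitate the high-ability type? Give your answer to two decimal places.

The low-ability type at s = 0 receives 46; imitating at s* yields 144 − 24.2·s*².
Indifference: 46 = 144 − 24.2·s*², so s*² = (144 − 46) / 24.2 ≈ 4.0496.
s* = √4.0496 ≈ 2.01.

2.01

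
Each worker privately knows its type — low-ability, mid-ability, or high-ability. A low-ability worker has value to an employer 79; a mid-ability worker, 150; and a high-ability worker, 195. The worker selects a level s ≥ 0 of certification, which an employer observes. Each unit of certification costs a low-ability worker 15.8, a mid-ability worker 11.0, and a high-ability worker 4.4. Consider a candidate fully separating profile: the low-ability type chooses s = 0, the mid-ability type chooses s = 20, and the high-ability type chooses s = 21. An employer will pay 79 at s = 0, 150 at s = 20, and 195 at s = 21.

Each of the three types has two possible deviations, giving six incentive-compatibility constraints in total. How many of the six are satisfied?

Mid-ability (own payoff 150 − 11.0×20 = -70): to s=0 gives 79 → profitable ✗; to s=21 gives 195 − 11.0×21 = -36 → profitable ✗.
Low-ability (own payoff 79): to s=20 gives 150 − 15.8×20 = -166 → no gain ✓; to s=21 gives 195 − 15.8×21 = -136.8 → no gain ✓.
High-ability (own payoff 195 − 4.4×21 = 102.6): to s=0 gives 79 → no gain ✓; to s=20 gives 150 − 4.4×20 = 62 → no gain ✓.
4 of the 6 constraints hold; not an equilibrium.

4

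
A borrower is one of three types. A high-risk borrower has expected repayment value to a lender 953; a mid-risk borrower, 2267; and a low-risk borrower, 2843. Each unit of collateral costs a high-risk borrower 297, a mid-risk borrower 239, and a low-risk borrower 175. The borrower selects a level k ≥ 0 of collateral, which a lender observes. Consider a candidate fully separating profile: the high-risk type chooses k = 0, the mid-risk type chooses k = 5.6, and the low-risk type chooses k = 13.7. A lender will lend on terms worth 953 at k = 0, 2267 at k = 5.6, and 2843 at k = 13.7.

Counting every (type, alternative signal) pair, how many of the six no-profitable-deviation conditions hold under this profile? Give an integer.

3

Mid-risk (own payoff 2267 − 239×5.6 = 928.6): to k=0 gives 953 → profitable ✗; to k=13.7 gives 2843 − 239×13.7 = -431.3 → no gain ✓.
High-risk (own payoff 953): to k=5.6 gives 2267 − 297×5.6 = 603.8 → no gain ✓; to k=13.7 gives 2843 − 297×13.7 = -1225.9 → no gain ✓.
Low-risk (own payoff 2843 − 175×13.7 = 445.5): to k=0 gives 953 → profitable ✗; to k=5.6 gives 2267 − 175×5.6 = 1287 → profitable ✗.
3 of the 6 constraints hold; not an equilibrium.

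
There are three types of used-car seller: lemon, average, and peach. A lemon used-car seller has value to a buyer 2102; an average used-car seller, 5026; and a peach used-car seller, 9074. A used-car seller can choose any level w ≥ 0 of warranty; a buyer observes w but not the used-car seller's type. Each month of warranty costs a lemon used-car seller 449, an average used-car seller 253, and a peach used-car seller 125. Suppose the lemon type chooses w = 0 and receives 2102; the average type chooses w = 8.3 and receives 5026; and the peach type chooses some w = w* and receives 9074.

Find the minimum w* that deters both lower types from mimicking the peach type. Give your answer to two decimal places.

24.30

Lemon type (on-path payoff 2102) won't mimic when 2102 ≥ 9074 − 449·w*, i.e. w* ≥ 15.53.
Average type (on-path payoff 5026 − 253×8.3 = 2926.1) won't mimic when 2926.1 ≥ 9074 − 253·w*, i.e. w* ≥ 24.30.
Both must hold, so w* = max(15.53, 24.30) = 24.30. The average type's constraint binds.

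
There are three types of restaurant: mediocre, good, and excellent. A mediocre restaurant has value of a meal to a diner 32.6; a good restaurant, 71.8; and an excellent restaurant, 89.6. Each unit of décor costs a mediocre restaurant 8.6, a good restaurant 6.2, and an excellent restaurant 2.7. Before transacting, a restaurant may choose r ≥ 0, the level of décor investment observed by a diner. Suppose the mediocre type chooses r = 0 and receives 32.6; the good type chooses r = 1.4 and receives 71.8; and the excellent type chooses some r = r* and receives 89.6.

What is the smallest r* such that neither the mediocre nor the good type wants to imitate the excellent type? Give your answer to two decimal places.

6.63

Good type (on-path payoff 71.8 − 6.2×1.4 = 63.12) won't mimic when 63.12 ≥ 89.6 − 6.2·r*, i.e. r* ≥ 4.27.
Mediocre type (on-path payoff 32.6) won't mimic when 32.6 ≥ 89.6 − 8.6·r*, i.e. r* ≥ 6.63.
Both must hold, so r* = max(6.63, 4.27) = 6.63. The mediocre type's constraint binds.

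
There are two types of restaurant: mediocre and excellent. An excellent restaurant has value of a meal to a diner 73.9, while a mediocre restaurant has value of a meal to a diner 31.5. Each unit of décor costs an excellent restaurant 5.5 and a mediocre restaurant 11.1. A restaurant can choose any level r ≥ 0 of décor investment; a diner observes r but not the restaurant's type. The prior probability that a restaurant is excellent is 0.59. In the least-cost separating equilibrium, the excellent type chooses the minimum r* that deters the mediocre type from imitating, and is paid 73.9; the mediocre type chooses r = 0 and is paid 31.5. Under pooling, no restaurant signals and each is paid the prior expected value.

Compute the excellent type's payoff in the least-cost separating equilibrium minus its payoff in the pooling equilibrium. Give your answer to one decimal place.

-3.6

Least-cost separating signal: r* solves 31.5 = 73.9 − 11.1·r*, so r* = (73.9 − 31.5)/11.1 ≈ 3.8198.
Excellent type's separating payoff: 73.9 − 5.5 × r* = 73.9 − 5.5 × (73.9 − 31.5)/11.1 = 73.9 − 233.2/11.1 ≈ 52.891.
Pooling payoff: 0.59 × 73.9 + 0.41 × 31.5 = 56.516.
Difference: 52.891 − 56.516 = -3.625, i.e. -3.6 to one decimal place.
The excellent type would prefer the pooling outcome.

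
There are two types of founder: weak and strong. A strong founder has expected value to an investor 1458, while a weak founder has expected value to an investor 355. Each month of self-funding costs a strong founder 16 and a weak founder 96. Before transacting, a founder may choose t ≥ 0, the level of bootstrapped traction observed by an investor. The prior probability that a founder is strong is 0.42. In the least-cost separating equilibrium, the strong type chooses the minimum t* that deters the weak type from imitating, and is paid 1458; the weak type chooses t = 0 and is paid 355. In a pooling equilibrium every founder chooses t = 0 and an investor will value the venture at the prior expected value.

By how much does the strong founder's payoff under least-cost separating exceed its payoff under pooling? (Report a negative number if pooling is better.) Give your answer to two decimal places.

455.91

Least-cost separating signal: t* solves 355 = 1458 − 96·t*, so t* = (1458 − 355)/96 ≈ 11.4896.
Strong type's separating payoff: 1458 − 16 × t* = 1458 − 16 × (1458 − 355)/96 = 1458 − 17648/96 ≈ 1274.1667.
Pooling payoff: 0.42 × 1458 + 0.58 × 355 = 818.26.
Difference: 1274.1667 − 818.26 = 455.9067, i.e. 455.91 to two decimal places.
The strong type prefers to separate.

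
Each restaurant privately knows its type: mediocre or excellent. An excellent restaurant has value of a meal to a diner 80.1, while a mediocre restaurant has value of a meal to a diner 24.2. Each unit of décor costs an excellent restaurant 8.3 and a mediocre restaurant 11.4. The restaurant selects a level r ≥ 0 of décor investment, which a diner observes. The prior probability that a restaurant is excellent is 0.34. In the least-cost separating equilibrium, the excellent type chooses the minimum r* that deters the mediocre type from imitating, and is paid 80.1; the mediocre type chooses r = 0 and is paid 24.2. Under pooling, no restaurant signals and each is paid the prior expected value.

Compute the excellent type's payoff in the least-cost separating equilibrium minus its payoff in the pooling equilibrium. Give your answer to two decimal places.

Least-cost separating signal: r* solves 24.2 = 80.1 − 11.4·r*, so r* = (80.1 − 24.2)/11.4 ≈ 4.9035.
Excellent type's separating payoff: 80.1 − 8.3 × r* = 80.1 − 8.3 × (80.1 − 24.2)/11.4 = 80.1 − 463.97/11.4 ≈ 39.4009.
Pooling payoff: 0.34 × 80.1 + 0.66 × 24.2 = 43.206.
Difference: 39.4009 − 43.206 = -3.8051, i.e. -3.81 to two decimal places.
The excellent type would prefer the pooling outcome.

-3.81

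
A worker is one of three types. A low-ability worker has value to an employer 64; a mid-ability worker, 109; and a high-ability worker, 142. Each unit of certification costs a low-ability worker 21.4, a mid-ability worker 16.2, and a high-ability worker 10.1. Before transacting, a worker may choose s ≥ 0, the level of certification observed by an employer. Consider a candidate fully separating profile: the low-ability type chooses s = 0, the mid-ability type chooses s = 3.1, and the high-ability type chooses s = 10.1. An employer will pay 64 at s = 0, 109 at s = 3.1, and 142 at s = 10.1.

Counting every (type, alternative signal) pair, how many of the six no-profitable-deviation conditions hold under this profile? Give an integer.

Mid-ability (own payoff 109 − 16.2×3.1 = 58.78): to s=0 gives 64 → profitable ✗; to s=10.1 gives 142 − 16.2×10.1 = -21.62 → no gain ✓.
Low-ability (own payoff 64): to s=3.1 gives 109 − 21.4×3.1 = 42.66 → no gain ✓; to s=10.1 gives 142 − 21.4×10.1 = -74.14 → no gain ✓.
High-ability (own payoff 142 − 10.1×10.1 = 39.99): to s=0 gives 64 → profitable ✗; to s=3.1 gives 109 − 10.1×3.1 = 77.69 → profitable ✗.
3 of the 6 constraints hold; not an equilibrium.

3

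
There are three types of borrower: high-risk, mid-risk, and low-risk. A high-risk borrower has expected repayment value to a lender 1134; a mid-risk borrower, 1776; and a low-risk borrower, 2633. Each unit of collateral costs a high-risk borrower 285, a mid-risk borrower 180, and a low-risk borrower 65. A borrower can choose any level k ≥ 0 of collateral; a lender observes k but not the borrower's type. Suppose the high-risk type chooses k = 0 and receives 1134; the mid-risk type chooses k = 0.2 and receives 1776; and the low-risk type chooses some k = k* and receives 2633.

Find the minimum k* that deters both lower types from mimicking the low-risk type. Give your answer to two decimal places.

5.26

High-risk type (on-path payoff 1134) won't mimic when 1134 ≥ 2633 − 285·k*, i.e. k* ≥ 5.26.
Mid-risk type (on-path payoff 1776 − 180×0.2 = 1740) won't mimic when 1740 ≥ 2633 − 180·k*, i.e. k* ≥ 4.96.
Both must hold, so k* = max(5.26, 4.96) = 5.26. The high-risk type's constraint binds.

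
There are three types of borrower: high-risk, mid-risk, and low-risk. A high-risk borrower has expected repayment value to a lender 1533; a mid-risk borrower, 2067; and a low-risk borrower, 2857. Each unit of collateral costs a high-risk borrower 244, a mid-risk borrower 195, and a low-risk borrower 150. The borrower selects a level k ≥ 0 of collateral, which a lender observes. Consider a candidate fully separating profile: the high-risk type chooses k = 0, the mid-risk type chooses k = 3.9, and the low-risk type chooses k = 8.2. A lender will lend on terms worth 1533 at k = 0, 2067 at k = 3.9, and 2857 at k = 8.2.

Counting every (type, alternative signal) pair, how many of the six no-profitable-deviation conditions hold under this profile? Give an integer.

5

Mid-risk (own payoff 2067 − 195×3.9 = 1306.5): to k=0 gives 1533 → profitable ✗; to k=8.2 gives 2857 − 195×8.2 = 1258 → no gain ✓.
Low-risk (own payoff 2857 − 150×8.2 = 1627): to k=0 gives 1533 → no gain ✓; to k=3.9 gives 2067 − 150×3.9 = 1482 → no gain ✓.
High-risk (own payoff 1533): to k=3.9 gives 2067 − 244×3.9 = 1115.4 → no gain ✓; to k=8.2 gives 2857 − 244×8.2 = 856.2 → no gain ✓.
5 of the 6 constraints hold; not an equilibrium.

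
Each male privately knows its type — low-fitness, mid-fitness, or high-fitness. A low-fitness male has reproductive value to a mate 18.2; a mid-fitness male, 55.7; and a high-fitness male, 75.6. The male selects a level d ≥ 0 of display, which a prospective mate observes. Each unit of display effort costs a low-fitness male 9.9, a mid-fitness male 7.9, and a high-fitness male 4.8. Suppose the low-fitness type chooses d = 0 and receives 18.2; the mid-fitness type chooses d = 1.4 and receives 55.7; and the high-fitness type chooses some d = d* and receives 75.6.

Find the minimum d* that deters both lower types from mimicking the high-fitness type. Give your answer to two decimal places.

5.80

Low-fitness type (on-path payoff 18.2) won't mimic when 18.2 ≥ 75.6 − 9.9·d*, i.e. d* ≥ 5.80.
Mid-fitness type (on-path payoff 55.7 − 7.9×1.4 = 44.64) won't mimic when 44.64 ≥ 75.6 − 7.9·d*, i.e. d* ≥ 3.92.
Both must hold, so d* = max(5.80, 3.92) = 5.80. The low-fitness type's constraint binds.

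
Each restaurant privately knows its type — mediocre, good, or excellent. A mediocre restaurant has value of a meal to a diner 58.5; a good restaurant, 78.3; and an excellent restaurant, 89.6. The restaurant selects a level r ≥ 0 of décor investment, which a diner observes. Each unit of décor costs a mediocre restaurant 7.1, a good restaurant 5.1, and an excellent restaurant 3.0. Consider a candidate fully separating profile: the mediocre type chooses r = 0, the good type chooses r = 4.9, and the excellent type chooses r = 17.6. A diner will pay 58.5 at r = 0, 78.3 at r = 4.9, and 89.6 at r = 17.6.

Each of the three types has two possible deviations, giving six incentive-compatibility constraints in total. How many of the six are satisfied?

Excellent (own payoff 89.6 − 3.0×17.6 = 36.8): to r=0 gives 58.5 → profitable ✗; to r=4.9 gives 78.3 − 3.0×4.9 = 63.6 → profitable ✗.
Good (own payoff 78.3 − 5.1×4.9 = 53.31): to r=0 gives 58.5 → profitable ✗; to r=17.6 gives 89.6 − 5.1×17.6 = -0.16 → no gain ✓.
Mediocre (own payoff 58.5): to r=4.9 gives 78.3 − 7.1×4.9 = 43.51 → no gain ✓; to r=17.6 gives 89.6 − 7.1×17.6 = -35.36 → no gain ✓.
3 of the 6 constraints hold; not an equilibrium.

3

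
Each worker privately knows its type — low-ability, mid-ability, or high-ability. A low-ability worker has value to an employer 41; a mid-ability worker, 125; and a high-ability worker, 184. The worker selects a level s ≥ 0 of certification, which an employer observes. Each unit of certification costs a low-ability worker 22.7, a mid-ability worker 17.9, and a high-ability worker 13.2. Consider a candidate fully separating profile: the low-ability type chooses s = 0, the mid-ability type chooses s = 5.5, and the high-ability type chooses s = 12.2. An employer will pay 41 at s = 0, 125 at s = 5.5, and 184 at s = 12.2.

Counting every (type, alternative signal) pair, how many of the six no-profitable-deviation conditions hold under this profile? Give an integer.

3

Low-ability (own payoff 41): to s=5.5 gives 125 − 22.7×5.5 = 0.15 → no gain ✓; to s=12.2 gives 184 − 22.7×12.2 = -92.94 → no gain ✓.
High-ability (own payoff 184 − 13.2×12.2 = 22.96): to s=0 gives 41 → profitable ✗; to s=5.5 gives 125 − 13.2×5.5 = 52.4 → profitable ✗.
Mid-ability (own payoff 125 − 17.9×5.5 = 26.55): to s=0 gives 41 → profitable ✗; to s=12.2 gives 184 − 17.9×12.2 = -34.38 → no gain ✓.
3 of the 6 constraints hold; not an equilibrium.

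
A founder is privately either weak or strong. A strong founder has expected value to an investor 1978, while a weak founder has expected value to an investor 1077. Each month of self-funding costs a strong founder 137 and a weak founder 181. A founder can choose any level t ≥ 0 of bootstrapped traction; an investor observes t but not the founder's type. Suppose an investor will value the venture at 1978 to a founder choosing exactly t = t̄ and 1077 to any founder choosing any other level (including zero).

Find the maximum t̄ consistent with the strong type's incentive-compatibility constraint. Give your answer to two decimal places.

6.58

Choosing t̄ yields the strong type 1978 − 137·t̄; choosing zero yields 1077.
The strong type is indifferent at 1978 − 137·t̄ = 1077, i.e. t̄ = (1978 − 1077) / 137 ≈ 6.58.
For any t̄ above 6.58 the strong type would rather pool at zero, so separation collapses.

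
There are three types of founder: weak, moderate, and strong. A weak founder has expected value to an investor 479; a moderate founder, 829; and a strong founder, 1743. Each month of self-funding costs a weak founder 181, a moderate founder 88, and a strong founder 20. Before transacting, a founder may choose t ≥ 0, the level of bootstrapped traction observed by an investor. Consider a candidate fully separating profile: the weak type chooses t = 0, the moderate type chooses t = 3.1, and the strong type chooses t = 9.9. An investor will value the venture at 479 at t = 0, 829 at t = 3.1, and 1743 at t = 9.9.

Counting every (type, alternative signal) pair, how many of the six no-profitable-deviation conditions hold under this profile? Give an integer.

Moderate (own payoff 829 − 88×3.1 = 556.2): to t=0 gives 479 → no gain ✓; to t=9.9 gives 1743 − 88×9.9 = 871.8 → profitable ✗.
Strong (own payoff 1743 − 20×9.9 = 1545): to t=0 gives 479 → no gain ✓; to t=3.1 gives 829 − 20×3.1 = 767 → no gain ✓.
Weak (own payoff 479): to t=3.1 gives 829 − 181×3.1 = 267.9 → no gain ✓; to t=9.9 gives 1743 − 181×9.9 = -48.9 → no gain ✓.
5 of the 6 constraints hold; not an equilibrium.

5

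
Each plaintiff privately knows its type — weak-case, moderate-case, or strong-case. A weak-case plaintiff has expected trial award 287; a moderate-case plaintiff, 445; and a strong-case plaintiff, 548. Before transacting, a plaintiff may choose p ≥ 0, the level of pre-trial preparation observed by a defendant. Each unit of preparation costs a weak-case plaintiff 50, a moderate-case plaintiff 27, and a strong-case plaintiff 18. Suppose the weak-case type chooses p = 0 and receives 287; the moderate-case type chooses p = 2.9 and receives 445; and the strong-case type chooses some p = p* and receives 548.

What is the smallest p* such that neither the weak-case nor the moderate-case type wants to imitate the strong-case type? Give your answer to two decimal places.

Weak-case type (on-path payoff 287) won't mimic when 287 ≥ 548 − 50·p*, i.e. p* ≥ 5.22.
Moderate-case type (on-path payoff 445 − 27×2.9 = 366.7) won't mimic when 366.7 ≥ 548 − 27·p*, i.e. p* ≥ 6.71.
Both must hold, so p* = max(5.22, 6.71) = 6.71. The moderate-case type's constraint binds.

6.71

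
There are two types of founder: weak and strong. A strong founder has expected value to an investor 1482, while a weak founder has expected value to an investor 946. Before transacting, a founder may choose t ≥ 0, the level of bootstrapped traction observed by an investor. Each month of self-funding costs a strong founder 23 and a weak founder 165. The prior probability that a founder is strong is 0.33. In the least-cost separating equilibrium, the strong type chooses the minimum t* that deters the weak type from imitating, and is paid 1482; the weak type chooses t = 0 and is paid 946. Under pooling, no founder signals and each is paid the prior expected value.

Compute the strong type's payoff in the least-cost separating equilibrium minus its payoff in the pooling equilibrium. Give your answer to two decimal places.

Least-cost separating signal: t* solves 946 = 1482 − 165·t*, so t* = (1482 − 946)/165 ≈ 3.2485.
Strong type's separating payoff: 1482 − 23 × t* = 1482 − 23 × (1482 − 946)/165 = 1482 − 12328/165 ≈ 1407.2848.
Pooling payoff: 0.33 × 1482 + 0.67 × 946 = 1122.88.
Difference: 1407.2848 − 1122.88 = 284.4048, i.e. 284.40 to two decimal places.
The strong type prefers to separate.

284.40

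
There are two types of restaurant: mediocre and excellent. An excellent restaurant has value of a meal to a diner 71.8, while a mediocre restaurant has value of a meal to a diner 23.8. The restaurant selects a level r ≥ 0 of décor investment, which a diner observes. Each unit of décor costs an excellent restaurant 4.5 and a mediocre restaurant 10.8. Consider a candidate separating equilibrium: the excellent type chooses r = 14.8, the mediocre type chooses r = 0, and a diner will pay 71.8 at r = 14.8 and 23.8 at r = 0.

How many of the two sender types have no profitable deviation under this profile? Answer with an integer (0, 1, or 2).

1

Mediocre type: stay at 0 → 23.8; mimic → 71.8 − 10.8 × 14.8 = -88.04. IC holds (23.8 ≥ -88.04).
Excellent type: signal → 71.8 − 4.5 × 14.8 = 5.2; deviate to 0 → 23.8. IC fails (5.2 < 23.8).
1 of 2 constraints hold, so this profile is not an equilibrium.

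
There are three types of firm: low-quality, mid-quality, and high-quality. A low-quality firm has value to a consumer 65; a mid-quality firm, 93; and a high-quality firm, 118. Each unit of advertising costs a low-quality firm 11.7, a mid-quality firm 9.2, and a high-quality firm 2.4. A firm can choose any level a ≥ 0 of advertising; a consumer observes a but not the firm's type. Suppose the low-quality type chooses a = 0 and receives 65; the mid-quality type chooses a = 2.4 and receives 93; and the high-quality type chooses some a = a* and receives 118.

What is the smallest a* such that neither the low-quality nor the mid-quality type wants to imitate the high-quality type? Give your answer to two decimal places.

Low-quality type (on-path payoff 65) won't mimic when 65 ≥ 118 − 11.7·a*, i.e. a* ≥ 4.53.
Mid-quality type (on-path payoff 93 − 9.2×2.4 = 70.92) won't mimic when 70.92 ≥ 118 − 9.2·a*, i.e. a* ≥ 5.12.
Both must hold, so a* = max(4.53, 5.12) = 5.12. The mid-quality type's constraint binds.

5.12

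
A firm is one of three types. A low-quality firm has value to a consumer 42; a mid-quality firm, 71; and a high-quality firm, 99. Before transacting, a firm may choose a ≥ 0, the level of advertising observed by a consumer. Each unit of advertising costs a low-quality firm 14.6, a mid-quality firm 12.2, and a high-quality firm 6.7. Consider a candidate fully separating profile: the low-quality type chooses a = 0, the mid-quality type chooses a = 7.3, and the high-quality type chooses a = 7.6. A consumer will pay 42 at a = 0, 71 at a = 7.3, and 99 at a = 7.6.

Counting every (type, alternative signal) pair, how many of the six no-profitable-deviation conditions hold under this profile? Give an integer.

4

Low-quality (own payoff 42): to a=7.3 gives 71 − 14.6×7.3 = -35.58 → no gain ✓; to a=7.6 gives 99 − 14.6×7.6 = -11.96 → no gain ✓.
Mid-quality (own payoff 71 − 12.2×7.3 = -18.06): to a=0 gives 42 → profitable ✗; to a=7.6 gives 99 − 12.2×7.6 = 6.28 → profitable ✗.
High-quality (own payoff 99 − 6.7×7.6 = 48.08): to a=0 gives 42 → no gain ✓; to a=7.3 gives 71 − 6.7×7.3 = 22.09 → no gain ✓.
4 of the 6 constraints hold; not an equilibrium.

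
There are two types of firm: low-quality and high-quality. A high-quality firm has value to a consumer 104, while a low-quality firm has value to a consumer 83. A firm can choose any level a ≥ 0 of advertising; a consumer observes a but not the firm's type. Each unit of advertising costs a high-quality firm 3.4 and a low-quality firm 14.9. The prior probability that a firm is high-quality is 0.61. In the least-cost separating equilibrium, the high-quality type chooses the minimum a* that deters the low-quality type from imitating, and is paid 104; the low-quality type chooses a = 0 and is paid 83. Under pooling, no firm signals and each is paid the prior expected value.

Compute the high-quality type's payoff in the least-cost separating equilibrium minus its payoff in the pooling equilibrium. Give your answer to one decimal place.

Least-cost separating signal: a* solves 83 = 104 − 14.9·a*, so a* = (104 − 83)/14.9 ≈ 1.4094.
High-quality type's separating payoff: 104 − 3.4 × a* = 104 − 3.4 × (104 − 83)/14.9 = 104 − 71.4/14.9 ≈ 99.208.
Pooling payoff: 0.61 × 104 + 0.39 × 83 = 95.81.
Difference: 99.208 − 95.81 = 3.398, i.e. 3.4 to one decimal place.
The high-quality type prefers to separate.

3.4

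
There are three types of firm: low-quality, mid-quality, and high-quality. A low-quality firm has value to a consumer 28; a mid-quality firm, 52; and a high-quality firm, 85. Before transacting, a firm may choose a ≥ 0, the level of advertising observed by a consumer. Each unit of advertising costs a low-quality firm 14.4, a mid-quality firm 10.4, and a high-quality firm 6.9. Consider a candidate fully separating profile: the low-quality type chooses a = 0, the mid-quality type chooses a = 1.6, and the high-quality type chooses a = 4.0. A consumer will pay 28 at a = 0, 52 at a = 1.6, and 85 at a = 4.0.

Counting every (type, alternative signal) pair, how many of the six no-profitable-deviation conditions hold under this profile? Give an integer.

Low-quality (own payoff 28): to a=1.6 gives 52 − 14.4×1.6 = 28.96 → profitable ✗; to a=4.0 gives 85 − 14.4×4.0 = 27.4 → no gain ✓.
Mid-quality (own payoff 52 − 10.4×1.6 = 35.36): to a=0 gives 28 → no gain ✓; to a=4.0 gives 85 − 10.4×4.0 = 43.4 → profitable ✗.
High-quality (own payoff 85 − 6.9×4.0 = 57.4): to a=0 gives 28 → no gain ✓; to a=1.6 gives 52 − 6.9×1.6 = 40.96 → no gain ✓.
4 of the 6 constraints hold; not an equilibrium.

4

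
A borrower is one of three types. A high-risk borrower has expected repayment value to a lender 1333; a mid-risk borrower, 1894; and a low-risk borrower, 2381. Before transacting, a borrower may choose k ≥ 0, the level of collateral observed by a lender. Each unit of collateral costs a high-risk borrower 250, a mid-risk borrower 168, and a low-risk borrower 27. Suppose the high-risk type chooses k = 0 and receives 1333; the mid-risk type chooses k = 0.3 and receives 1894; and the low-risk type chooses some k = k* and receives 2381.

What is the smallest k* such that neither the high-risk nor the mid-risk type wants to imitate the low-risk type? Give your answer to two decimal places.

High-risk type (on-path payoff 1333) won't mimic when 1333 ≥ 2381 − 250·k*, i.e. k* ≥ 4.19.
Mid-risk type (on-path payoff 1894 − 168×0.3 = 1843.6) won't mimic when 1843.6 ≥ 2381 − 168·k*, i.e. k* ≥ 3.20.
Both must hold, so k* = max(4.19, 3.20) = 4.19. The high-risk type's constraint binds.

4.19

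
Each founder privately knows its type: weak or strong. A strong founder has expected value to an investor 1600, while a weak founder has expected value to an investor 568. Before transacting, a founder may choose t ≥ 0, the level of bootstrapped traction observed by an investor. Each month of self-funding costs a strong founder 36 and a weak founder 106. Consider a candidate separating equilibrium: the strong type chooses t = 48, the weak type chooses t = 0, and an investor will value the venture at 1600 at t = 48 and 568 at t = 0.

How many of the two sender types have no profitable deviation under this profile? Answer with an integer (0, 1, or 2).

Weak type: stay at 0 → 568; mimic → 1600 − 106 × 48 = -3488. IC holds (568 ≥ -3488).
Strong type: signal → 1600 − 36 × 48 = -128; deviate to 0 → 568. IC fails (-128 < 568).
1 of 2 constraints hold, so this profile is not an equilibrium.

1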